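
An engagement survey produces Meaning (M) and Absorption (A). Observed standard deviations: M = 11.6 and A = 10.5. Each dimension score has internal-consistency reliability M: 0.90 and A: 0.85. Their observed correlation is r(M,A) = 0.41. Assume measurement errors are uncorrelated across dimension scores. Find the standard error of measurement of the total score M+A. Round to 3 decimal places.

5.477

Var(total) = 244.81 + 99.876 = 344.686.
True-score variance = 214.816 + 99.876 = 314.692, so reliability = 0.9130.
Error variance = 344.686 − 314.692 = 29.9935; SEM = √29.9935 = 5.477.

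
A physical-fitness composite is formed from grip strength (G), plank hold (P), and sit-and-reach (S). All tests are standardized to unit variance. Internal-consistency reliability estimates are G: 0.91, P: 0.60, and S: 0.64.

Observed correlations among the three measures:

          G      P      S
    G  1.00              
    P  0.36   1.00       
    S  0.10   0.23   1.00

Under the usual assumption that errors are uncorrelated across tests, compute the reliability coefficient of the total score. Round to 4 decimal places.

Var(G+P+S) = 3 + 2·[0.36 + 0.10 + 0.23] = 3 + 1.38 = 4.38.
Because errors are independent across components, Cov(Tᵢ,Tⱼ) = Cov(Xᵢ,Xⱼ); the off-diagonal part of the true-score variance is the same as above.
True-score variance = [0.91 + 0.60 + 0.64] + 1.38 = 2.15 + 1.38 = 3.53.
Reliability = 3.53 / 4.38 = 0.8059.

0.8059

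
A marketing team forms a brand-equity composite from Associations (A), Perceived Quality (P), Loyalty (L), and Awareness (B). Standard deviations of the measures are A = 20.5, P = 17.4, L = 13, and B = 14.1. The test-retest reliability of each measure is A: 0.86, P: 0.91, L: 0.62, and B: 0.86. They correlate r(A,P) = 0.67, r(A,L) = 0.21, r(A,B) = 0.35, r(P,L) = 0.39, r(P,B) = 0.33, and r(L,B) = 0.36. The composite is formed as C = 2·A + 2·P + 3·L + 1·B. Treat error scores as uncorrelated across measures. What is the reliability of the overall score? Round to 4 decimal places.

0.8987

Var(C) = 2²·20.5² + 2²·17.4² + 3²·13² + 14.1² + 2·[4·20.5·17.4·0.67 + 6·20.5·13·0.21 + 2·20.5·14.1·0.35 + 6·17.4·13·0.39 + 2·17.4·14.1·0.33 + 3·13·14.1·0.36] = 4611.85 + 4766.55 = 9378.4.
Under uncorrelated errors the observed covariances equal the true-score covariances, so only the own-variance terms attenuate.
True-score variance = [2²·20.5²·0.86 + 2²·17.4²·0.91 + 3²·13²·0.62 + 14.1²·0.86] + 4766.55 = 3661.7 + 4766.55 = 8428.26.
Reliability = 8428.26 / 9378.4 = 0.8987.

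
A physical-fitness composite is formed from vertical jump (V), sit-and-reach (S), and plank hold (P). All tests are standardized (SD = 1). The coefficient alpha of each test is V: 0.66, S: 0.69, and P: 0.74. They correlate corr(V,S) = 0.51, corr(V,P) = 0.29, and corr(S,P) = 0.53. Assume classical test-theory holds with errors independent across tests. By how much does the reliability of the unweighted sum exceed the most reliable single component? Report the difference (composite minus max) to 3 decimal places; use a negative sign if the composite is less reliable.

0.099

Var(sum) = 3 + 2.66 = 5.66; true-score variance = 2.09 + 2.66 = 4.75; composite reliability = 0.8392.
Max component reliability = 0.7400.
Difference = 0.8392 − 0.7400 = 0.099.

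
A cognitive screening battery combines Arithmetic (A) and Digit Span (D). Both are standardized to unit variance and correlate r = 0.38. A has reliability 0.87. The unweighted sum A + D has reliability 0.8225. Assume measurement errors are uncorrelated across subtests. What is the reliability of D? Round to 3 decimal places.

0.640

Var(A+D) = 2 + 2·0.38 = 2.760.
True-score variance = ρ_A + ρ_D + 2·0.38, so 0.8225 = (0.87 + ρ_D + 0.76) / 2.760.
ρ_D = 0.8225·2.760 − 0.87 − 0.76 = 0.640.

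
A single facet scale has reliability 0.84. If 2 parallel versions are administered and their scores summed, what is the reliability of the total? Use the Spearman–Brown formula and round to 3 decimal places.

ρ_k = kρ / (1 + (k−1)ρ) = 2·0.84 / (1 + 1·0.84) = 1.680 / 1.840 = 0.913.

0.913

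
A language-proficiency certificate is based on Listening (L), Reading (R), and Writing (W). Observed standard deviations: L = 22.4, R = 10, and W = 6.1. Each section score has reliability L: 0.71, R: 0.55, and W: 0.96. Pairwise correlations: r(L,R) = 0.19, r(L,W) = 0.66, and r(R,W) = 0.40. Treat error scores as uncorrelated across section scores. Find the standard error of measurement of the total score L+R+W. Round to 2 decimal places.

13.86

Var(total) = 638.97 + 314.285 = 953.255.
True-score variance = 446.971 + 314.285 = 761.256, so reliability = 0.7986.
Error variance = 953.255 − 761.256 = 191.999; SEM = √191.999 = 13.86.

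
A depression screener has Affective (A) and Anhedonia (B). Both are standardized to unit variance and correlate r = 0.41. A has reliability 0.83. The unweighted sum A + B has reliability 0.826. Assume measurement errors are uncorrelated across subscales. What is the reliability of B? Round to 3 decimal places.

0.679

Var(A+B) = 2 + 2·0.41 = 2.820.
True-score variance = ρ_A + ρ_B + 2·0.41, so 0.826 = (0.83 + ρ_B + 0.82) / 2.820.
ρ_B = 0.826·2.820 − 0.83 − 0.82 = 0.679.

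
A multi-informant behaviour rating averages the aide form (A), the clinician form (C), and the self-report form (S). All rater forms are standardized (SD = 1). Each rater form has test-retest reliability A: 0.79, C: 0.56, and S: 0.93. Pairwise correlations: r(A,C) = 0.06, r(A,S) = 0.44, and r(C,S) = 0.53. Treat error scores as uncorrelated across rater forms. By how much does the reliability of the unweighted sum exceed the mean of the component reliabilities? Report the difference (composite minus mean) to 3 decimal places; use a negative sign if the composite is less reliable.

0.098

Var(sum) = 3 + 2.06 = 5.06; true-score variance = 2.28 + 2.06 = 4.34; composite reliability = 0.8577.
Mean component reliability = 0.7600.
Difference = 0.8577 − 0.7600 = 0.098.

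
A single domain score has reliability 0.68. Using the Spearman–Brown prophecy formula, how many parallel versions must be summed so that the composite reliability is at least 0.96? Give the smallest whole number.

12

k ≥ ρ*(1−ρ₁)/(ρ₁(1−ρ*)) = 0.96·0.32 / (0.68·0.04) = 11.294.
Smallest integer k = 12.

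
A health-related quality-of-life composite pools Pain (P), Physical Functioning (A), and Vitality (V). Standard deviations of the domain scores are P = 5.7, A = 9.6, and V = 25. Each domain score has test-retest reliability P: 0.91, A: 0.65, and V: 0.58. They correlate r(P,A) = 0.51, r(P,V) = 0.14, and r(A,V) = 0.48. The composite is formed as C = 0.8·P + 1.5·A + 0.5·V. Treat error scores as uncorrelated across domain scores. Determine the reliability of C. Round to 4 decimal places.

0.7812

Var(C) = 0.8²·5.7² + 1.5²·9.6² + 0.5²·25² + 2·[1.2·5.7·9.6·0.51 + 0.4·5.7·25·0.14 + 0.75·9.6·25·0.48] = 384.404 + 255.737 = 640.141.
Under uncorrelated errors the observed covariances equal the true-score covariances, so only the own-variance terms attenuate.
True-score variance = [0.8²·5.7²·0.91 + 1.5²·9.6²·0.65 + 0.5²·25²·0.58] + 255.737 = 244.331 + 255.737 = 500.068.
Reliability = 500.068 / 640.141 = 0.7812.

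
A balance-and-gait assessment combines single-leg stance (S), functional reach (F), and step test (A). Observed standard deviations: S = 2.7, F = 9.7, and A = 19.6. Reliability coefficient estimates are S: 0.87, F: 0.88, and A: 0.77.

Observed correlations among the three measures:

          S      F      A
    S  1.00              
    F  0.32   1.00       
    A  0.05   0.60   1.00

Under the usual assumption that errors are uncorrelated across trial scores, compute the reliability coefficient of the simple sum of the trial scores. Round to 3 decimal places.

Var(S+F+A) = 2.7² + 9.7² + 19.6² + 2·[2.7·9.7·0.32 + 2.7·19.6·0.05 + 9.7·19.6·0.60] = 485.54 + 250.198 = 735.738.
With uncorrelated errors the cross-covariances are all true-score covariance, so they carry over unchanged; only the diagonal terms shrink to ρᵢσᵢ².
True-score variance = [2.7²·0.87 + 9.7²·0.88 + 19.6²·0.77] + 250.198 = 384.945 + 250.198 = 635.142.
Reliability = 635.142 / 735.738 = 0.863.

0.863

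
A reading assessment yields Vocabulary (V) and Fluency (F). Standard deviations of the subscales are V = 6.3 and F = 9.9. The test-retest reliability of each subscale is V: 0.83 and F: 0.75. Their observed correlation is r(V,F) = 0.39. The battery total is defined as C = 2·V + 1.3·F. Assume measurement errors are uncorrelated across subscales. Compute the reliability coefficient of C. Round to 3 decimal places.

Var(C) = 2²·6.3² + 1.3²·9.9² + 2·[2.6·6.3·9.9·0.39] = 324.397 + 126.486 = 450.883.
Under uncorrelated errors the observed covariances equal the true-score covariances, so only the own-variance terms attenuate.
True-score variance = [2²·6.3²·0.83 + 1.3²·9.9²·0.75] + 126.486 = 255.998 + 126.486 = 382.485.
Reliability = 382.485 / 450.883 = 0.848.

0.848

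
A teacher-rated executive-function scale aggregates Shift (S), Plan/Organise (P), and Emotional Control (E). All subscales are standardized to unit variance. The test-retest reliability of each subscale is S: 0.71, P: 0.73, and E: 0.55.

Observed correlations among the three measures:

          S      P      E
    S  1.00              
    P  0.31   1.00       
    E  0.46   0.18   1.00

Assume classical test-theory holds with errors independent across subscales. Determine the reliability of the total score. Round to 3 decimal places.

0.794

Var(S+P+E) = 3 + 2·[0.31 + 0.46 + 0.18] = 3 + 1.9 = 4.9.
With uncorrelated errors the cross-covariances are all true-score covariance, so they carry over unchanged; only the diagonal terms shrink to ρᵢσᵢ².
True-score variance = [0.71 + 0.73 + 0.55] + 1.9 = 1.99 + 1.9 = 3.89.
Reliability = 3.89 / 4.9 = 0.794.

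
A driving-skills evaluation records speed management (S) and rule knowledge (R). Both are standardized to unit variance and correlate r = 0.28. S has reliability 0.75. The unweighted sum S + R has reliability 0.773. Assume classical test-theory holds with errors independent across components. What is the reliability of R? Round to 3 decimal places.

Var(S+R) = 2 + 2·0.28 = 2.560.
True-score variance = ρ_S + ρ_R + 2·0.28, so 0.773 = (0.75 + ρ_R + 0.56) / 2.560.
ρ_R = 0.773·2.560 − 0.75 − 0.56 = 0.669.

0.669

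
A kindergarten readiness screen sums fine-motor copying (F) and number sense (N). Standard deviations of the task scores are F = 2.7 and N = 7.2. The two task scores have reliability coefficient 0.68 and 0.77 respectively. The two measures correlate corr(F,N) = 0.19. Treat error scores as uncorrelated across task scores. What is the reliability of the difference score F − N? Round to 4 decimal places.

Var(F−N) = 2.7² + 7.2² − 2·2.7·7.2·0.19 = 59.13 − 7.3872 = 51.7428.
With uncorrelated errors the cross-covariances are all true-score covariance, so they carry over unchanged; only the diagonal terms shrink to ρᵢσᵢ².
True-score variance = [2.7²·0.68 + 7.2²·0.77] − 7.3872 = 44.874 − 7.3872 = 37.4868.
Reliability = 37.4868 / 51.7428 = 0.7245.

0.7245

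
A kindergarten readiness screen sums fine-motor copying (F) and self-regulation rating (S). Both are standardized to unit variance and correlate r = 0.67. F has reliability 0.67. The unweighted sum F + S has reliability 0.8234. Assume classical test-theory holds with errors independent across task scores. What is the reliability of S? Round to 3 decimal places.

Var(F+S) = 2 + 2·0.67 = 3.340.
True-score variance = ρ_F + ρ_S + 2·0.67, so 0.8234 = (0.67 + ρ_S + 1.34) / 3.340.
ρ_S = 0.8234·3.340 − 0.67 − 1.34 = 0.740.

0.740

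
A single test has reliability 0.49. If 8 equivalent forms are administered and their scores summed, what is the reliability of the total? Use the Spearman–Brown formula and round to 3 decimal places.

0.885

ρ_k = kρ / (1 + (k−1)ρ) = 8·0.49 / (1 + 7·0.49) = 3.920 / 4.430 = 0.885.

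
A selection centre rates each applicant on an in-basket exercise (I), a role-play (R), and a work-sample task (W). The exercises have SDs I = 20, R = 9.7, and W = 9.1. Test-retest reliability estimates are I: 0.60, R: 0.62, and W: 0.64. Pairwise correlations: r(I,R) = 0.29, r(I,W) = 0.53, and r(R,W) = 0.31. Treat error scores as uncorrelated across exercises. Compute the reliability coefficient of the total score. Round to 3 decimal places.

Var(I+R+W) = 20² + 9.7² + 9.1² + 2·[20·9.7·0.29 + 20·9.1·0.53 + 9.7·9.1·0.31] = 576.9 + 360.167 = 937.067.
Because errors are independent across components, Cov(Tᵢ,Tⱼ) = Cov(Xᵢ,Xⱼ); the off-diagonal part of the true-score variance is the same as above.
True-score variance = [20²·0.60 + 9.7²·0.62 + 9.1²·0.64] + 360.167 = 351.334 + 360.167 = 711.502.
Reliability = 711.502 / 937.067 = 0.759.

0.759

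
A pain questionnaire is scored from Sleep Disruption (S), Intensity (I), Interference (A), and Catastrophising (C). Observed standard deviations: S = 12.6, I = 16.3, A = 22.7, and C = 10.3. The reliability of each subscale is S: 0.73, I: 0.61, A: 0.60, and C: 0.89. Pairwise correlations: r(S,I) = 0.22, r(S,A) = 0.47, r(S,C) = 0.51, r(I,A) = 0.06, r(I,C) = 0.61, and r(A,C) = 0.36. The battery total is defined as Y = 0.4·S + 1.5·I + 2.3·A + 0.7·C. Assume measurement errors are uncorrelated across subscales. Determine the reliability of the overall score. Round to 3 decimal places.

0.695

Var(Y) = 0.4²·12.6² + 1.5²·16.3² + 2.3²·22.7² + 0.7²·10.3² + 2·[0.6·12.6·16.3·0.22 + 0.92·12.6·22.7·0.47 + 0.28·12.6·10.3·0.51 + 3.45·16.3·22.7·0.06 + 1.05·16.3·10.3·0.61 + 1.61·22.7·10.3·0.36] = 3401.07 + 977.919 = 4378.99.
With uncorrelated errors the cross-covariances are all true-score covariance, so they carry over unchanged; only the diagonal terms shrink to ρᵢσᵢ².
True-score variance = [0.4²·12.6²·0.73 + 1.5²·16.3²·0.61 + 2.3²·22.7²·0.60 + 0.7²·10.3²·0.89] + 977.919 = 2065 + 977.919 = 3042.92.
Reliability = 3042.92 / 4378.99 = 0.695.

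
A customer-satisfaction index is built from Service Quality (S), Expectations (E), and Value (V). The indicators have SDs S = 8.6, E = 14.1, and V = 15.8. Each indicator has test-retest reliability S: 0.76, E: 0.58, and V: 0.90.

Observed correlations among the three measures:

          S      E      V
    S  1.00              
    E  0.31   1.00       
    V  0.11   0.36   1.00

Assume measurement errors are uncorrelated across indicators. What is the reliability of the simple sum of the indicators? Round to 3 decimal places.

0.840

Var(S+E+V) = 8.6² + 14.1² + 15.8² + 2·[8.6·14.1·0.31 + 8.6·15.8·0.11 + 14.1·15.8·0.36] = 522.41 + 265.476 = 787.886.
With uncorrelated errors the cross-covariances are all true-score covariance, so they carry over unchanged; only the diagonal terms shrink to ρᵢσᵢ².
True-score variance = [8.6²·0.76 + 14.1²·0.58 + 15.8²·0.90] + 265.476 = 396.195 + 265.476 = 661.672.
Reliability = 661.672 / 787.886 = 0.840.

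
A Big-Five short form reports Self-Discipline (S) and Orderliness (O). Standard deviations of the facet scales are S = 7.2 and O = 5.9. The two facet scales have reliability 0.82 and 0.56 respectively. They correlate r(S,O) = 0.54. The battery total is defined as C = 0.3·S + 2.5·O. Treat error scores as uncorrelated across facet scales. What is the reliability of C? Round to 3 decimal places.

Var(C) = 0.3²·7.2² + 2.5²·5.9² + 2·[0.75·7.2·5.9·0.54] = 222.228 + 34.4088 = 256.637.
With uncorrelated errors the cross-covariances are all true-score covariance, so they carry over unchanged; only the diagonal terms shrink to ρᵢσᵢ².
True-score variance = [0.3²·7.2²·0.82 + 2.5²·5.9²·0.56] + 34.4088 = 125.661 + 34.4088 = 160.07.
Reliability = 160.07 / 256.637 = 0.624.

0.624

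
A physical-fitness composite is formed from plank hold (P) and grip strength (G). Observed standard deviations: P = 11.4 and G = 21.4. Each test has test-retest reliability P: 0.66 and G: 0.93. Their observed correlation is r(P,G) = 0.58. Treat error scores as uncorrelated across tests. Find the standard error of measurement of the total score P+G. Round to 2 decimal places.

Var(total) = 587.92 + 282.994 = 870.914.
True-score variance = 511.676 + 282.994 = 794.67, so reliability = 0.9125.
Error variance = 870.914 − 794.67 = 76.2436; SEM = √76.2436 = 8.73.

8.73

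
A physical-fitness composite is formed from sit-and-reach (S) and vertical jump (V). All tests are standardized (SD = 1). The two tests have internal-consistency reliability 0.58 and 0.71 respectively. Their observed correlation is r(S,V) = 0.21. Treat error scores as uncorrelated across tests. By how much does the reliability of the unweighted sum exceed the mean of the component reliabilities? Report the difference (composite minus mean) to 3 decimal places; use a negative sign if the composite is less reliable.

0.062

Var(sum) = 2 + 0.42 = 2.42; true-score variance = 1.29 + 0.42 = 1.71; composite reliability = 0.7066.
Mean component reliability = 0.6450.
Difference = 0.7066 − 0.6450 = 0.062.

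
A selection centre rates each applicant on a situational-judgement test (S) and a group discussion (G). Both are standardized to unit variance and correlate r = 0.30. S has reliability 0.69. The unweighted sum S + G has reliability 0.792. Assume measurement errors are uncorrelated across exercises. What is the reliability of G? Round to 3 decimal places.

0.769

Var(S+G) = 2 + 2·0.30 = 2.600.
True-score variance = ρ_S + ρ_G + 2·0.30, so 0.792 = (0.69 + ρ_G + 0.60) / 2.600.
ρ_G = 0.792·2.600 − 0.69 − 0.60 = 0.769.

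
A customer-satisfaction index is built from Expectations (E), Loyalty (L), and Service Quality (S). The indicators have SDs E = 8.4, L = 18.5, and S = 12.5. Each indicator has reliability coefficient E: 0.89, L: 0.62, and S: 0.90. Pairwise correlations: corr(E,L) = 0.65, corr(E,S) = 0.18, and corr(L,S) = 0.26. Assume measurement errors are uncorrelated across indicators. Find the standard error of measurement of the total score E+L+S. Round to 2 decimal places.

12.39

Var(total) = 569.06 + 360.07 = 929.13.
True-score variance = 415.618 + 360.07 = 775.688, so reliability = 0.8349.
Error variance = 929.13 − 775.688 = 153.442; SEM = √153.442 = 12.39.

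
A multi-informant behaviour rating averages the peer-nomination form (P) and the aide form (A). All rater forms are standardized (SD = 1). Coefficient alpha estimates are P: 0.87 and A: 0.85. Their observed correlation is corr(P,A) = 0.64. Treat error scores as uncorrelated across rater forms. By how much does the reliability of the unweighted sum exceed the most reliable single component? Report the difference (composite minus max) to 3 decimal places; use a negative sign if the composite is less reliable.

Var(sum) = 2 + 1.28 = 3.28; true-score variance = 1.72 + 1.28 = 3; composite reliability = 0.9146.
Max component reliability = 0.8700.
Difference = 0.9146 − 0.8700 = 0.045.

0.045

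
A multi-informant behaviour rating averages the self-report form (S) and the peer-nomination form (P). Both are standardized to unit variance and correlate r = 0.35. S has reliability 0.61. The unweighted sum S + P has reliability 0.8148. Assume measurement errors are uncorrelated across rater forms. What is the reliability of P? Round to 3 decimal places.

0.890

Var(S+P) = 2 + 2·0.35 = 2.700.
True-score variance = ρ_S + ρ_P + 2·0.35, so 0.8148 = (0.61 + ρ_P + 0.70) / 2.700.
ρ_P = 0.8148·2.700 − 0.61 − 0.70 = 0.890.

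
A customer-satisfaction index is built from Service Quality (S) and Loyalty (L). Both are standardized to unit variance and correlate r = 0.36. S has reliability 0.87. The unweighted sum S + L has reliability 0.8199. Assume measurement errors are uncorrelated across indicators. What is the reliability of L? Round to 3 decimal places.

Var(S+L) = 2 + 2·0.36 = 2.720.
True-score variance = ρ_S + ρ_L + 2·0.36, so 0.8199 = (0.87 + ρ_L + 0.72) / 2.720.
ρ_L = 0.8199·2.720 − 0.87 − 0.72 = 0.640.

0.640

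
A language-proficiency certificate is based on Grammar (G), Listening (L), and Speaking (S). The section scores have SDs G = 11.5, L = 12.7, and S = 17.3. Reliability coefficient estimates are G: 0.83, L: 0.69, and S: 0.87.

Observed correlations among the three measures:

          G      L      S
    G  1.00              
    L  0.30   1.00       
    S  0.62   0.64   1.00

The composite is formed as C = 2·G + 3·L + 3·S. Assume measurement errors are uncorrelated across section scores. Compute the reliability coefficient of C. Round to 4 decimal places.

Var(C) = 2²·11.5² + 3²·12.7² + 3²·17.3² + 2·[6·11.5·12.7·0.30 + 6·11.5·17.3·0.62 + 9·12.7·17.3·0.64] = 4674.22 + 4537.03 = 9211.25.
Under uncorrelated errors the observed covariances equal the true-score covariances, so only the own-variance terms attenuate.
True-score variance = [2²·11.5²·0.83 + 3²·12.7²·0.69 + 3²·17.3²·0.87] + 4537.03 = 3784.12 + 4537.03 = 8321.15.
Reliability = 8321.15 / 9211.25 = 0.9034.

0.9034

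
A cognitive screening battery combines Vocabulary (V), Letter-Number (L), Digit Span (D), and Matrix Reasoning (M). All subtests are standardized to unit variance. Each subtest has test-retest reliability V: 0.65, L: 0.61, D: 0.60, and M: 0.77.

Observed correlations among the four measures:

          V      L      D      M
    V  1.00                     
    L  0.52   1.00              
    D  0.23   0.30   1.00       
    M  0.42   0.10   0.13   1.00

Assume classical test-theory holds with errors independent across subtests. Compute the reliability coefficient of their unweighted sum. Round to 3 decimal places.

Var(V+L+D+M) = 4 + 2·[0.52 + 0.23 + 0.42 + 0.30 + 0.10 + 0.13] = 4 + 3.4 = 7.4.
Under uncorrelated errors the observed covariances equal the true-score covariances, so only the own-variance terms attenuate.
True-score variance = [0.65 + 0.61 + 0.60 + 0.77] + 3.4 = 2.63 + 3.4 = 6.03.
Reliability = 6.03 / 7.4 = 0.815.

0.815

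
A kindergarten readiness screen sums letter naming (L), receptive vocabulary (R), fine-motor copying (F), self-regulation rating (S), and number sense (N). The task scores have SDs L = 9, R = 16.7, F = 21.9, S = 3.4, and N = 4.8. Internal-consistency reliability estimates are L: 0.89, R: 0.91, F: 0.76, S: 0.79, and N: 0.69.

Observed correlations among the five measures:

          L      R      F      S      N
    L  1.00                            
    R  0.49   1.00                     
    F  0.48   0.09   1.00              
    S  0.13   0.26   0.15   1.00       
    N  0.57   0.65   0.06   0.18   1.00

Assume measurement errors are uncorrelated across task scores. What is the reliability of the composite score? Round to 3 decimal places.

Var(L+R+F+S+N) = 9² + 16.7² + 21.9² + 3.4² + 4.8² + 2·[9·16.7·0.49 + 9·21.9·0.48 + 9·3.4·0.13 + 9·4.8·0.57 + 16.7·21.9·0.09 + 16.7·3.4·0.26 + 16.7·4.8·0.65 + 21.9·3.4·0.15 + 21.9·4.8·0.06 + 3.4·4.8·0.18] = 874.1 + 634.107 = 1508.21.
Under uncorrelated errors the observed covariances equal the true-score covariances, so only the own-variance terms attenuate.
True-score variance = [9²·0.89 + 16.7²·0.91 + 21.9²·0.76 + 3.4²·0.79 + 4.8²·0.69] + 634.107 = 715.413 + 634.107 = 1349.52.
Reliability = 1349.52 / 1508.21 = 0.895.

0.895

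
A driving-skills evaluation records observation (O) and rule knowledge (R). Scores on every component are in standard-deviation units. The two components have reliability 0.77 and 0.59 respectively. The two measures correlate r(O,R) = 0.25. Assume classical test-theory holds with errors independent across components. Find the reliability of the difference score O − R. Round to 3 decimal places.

0.573

Var(O−R) = 1 + 1 − 2·0.25 = 2 − 0.5 = 1.5.
Because errors are independent across components, Cov(Tᵢ,Tⱼ) = Cov(Xᵢ,Xⱼ); the off-diagonal part of the true-score variance is the same as above.
True-score variance = [0.77 + 0.59] − 0.5 = 1.36 − 0.5 = 0.86.
Reliability = 0.86 / 1.5 = 0.573.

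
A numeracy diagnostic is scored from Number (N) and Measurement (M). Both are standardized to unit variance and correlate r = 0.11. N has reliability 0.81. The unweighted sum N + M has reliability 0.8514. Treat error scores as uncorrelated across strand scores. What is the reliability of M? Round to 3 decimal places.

0.860

Var(N+M) = 2 + 2·0.11 = 2.220.
True-score variance = ρ_N + ρ_M + 2·0.11, so 0.8514 = (0.81 + ρ_M + 0.22) / 2.220.
ρ_M = 0.8514·2.220 − 0.81 − 0.22 = 0.860.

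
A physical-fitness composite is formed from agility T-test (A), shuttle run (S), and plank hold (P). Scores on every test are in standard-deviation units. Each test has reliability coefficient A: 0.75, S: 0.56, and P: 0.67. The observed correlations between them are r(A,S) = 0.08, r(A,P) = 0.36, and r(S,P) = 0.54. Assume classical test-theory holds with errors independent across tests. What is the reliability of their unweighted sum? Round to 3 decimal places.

0.794

Var(A+S+P) = 3 + 2·[0.08 + 0.36 + 0.54] = 3 + 1.96 = 4.96.
Because errors are independent across components, Cov(Tᵢ,Tⱼ) = Cov(Xᵢ,Xⱼ); the off-diagonal part of the true-score variance is the same as above.
True-score variance = [0.75 + 0.56 + 0.67] + 1.96 = 1.98 + 1.96 = 3.94.
Reliability = 3.94 / 4.96 = 0.794.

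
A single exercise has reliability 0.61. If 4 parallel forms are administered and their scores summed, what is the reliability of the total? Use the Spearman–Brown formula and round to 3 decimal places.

0.862

ρ_k = kρ / (1 + (k−1)ρ) = 4·0.61 / (1 + 3·0.61) = 2.440 / 2.830 = 0.862.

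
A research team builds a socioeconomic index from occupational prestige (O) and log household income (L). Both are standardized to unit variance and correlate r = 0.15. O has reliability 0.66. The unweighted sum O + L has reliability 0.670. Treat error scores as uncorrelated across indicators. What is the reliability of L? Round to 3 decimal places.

0.581

Var(O+L) = 2 + 2·0.15 = 2.300.
True-score variance = ρ_O + ρ_L + 2·0.15, so 0.670 = (0.66 + ρ_L + 0.30) / 2.300.
ρ_L = 0.670·2.300 − 0.66 − 0.30 = 0.581.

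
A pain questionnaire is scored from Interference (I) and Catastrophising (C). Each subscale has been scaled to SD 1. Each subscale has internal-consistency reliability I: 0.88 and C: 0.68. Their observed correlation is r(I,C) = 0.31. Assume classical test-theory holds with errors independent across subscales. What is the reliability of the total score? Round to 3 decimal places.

0.832

Var(I+C) = 2 + 2·[0.31] = 2 + 0.62 = 2.62.
Because errors are independent across components, Cov(Tᵢ,Tⱼ) = Cov(Xᵢ,Xⱼ); the off-diagonal part of the true-score variance is the same as above.
True-score variance = [0.88 + 0.68] + 0.62 = 1.56 + 0.62 = 2.18.
Reliability = 2.18 / 2.62 = 0.832.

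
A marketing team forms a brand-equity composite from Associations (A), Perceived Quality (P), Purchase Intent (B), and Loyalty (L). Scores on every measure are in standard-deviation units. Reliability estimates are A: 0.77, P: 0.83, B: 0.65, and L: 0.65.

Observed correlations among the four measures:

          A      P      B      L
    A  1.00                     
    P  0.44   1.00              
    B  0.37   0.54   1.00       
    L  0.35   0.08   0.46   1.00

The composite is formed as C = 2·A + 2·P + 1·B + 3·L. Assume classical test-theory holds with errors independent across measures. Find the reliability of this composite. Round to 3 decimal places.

Var(C) = 2² + 2² + 1 + 3² + 2·[4·0.44 + 2·0.37 + 6·0.35 + 2·0.54 + 6·0.08 + 3·0.46] = 18 + 15.08 = 33.08.
Because errors are independent across components, Cov(Tᵢ,Tⱼ) = Cov(Xᵢ,Xⱼ); the off-diagonal part of the true-score variance is the same as above.
True-score variance = [2²·0.77 + 2²·0.83 + 0.65 + 3²·0.65] + 15.08 = 12.9 + 15.08 = 27.98.
Reliability = 27.98 / 33.08 = 0.846.

0.846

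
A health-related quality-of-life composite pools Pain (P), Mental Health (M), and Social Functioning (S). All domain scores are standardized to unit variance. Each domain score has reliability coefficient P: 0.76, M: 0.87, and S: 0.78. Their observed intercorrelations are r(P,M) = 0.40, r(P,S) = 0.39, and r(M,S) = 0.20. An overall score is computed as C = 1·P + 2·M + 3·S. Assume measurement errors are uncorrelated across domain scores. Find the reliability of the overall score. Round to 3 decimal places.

Var(C) = 1 + 2² + 3² + 2·[2·0.40 + 3·0.39 + 6·0.20] = 14 + 6.34 = 20.34.
Because errors are independent across components, Cov(Tᵢ,Tⱼ) = Cov(Xᵢ,Xⱼ); the off-diagonal part of the true-score variance is the same as above.
True-score variance = [0.76 + 2²·0.87 + 3²·0.78] + 6.34 = 11.26 + 6.34 = 17.6.
Reliability = 17.6 / 20.34 = 0.865.

0.865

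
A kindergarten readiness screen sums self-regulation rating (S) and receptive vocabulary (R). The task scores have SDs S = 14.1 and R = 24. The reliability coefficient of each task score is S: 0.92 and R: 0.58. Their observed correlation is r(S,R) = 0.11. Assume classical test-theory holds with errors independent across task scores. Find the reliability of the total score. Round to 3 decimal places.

0.696

Var(S+R) = 14.1² + 24² + 2·[14.1·24·0.11] = 774.81 + 74.448 = 849.258.
With uncorrelated errors the cross-covariances are all true-score covariance, so they carry over unchanged; only the diagonal terms shrink to ρᵢσᵢ².
True-score variance = [14.1²·0.92 + 24²·0.58] + 74.448 = 516.985 + 74.448 = 591.433.
Reliability = 591.433 / 849.258 = 0.696.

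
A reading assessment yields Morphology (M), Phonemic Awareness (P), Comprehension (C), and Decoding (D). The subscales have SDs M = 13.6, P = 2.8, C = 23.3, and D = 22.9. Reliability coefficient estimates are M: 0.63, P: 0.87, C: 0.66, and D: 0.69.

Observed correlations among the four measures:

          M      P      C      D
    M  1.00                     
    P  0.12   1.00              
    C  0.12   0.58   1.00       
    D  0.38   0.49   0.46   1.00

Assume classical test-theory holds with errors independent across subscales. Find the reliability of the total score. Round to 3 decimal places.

0.812

Var(M+P+C+D) = 13.6² + 2.8² + 23.3² + 22.9² + 2·[13.6·2.8·0.12 + 13.6·23.3·0.12 + 13.6·22.9·0.38 + 2.8·23.3·0.58 + 2.8·22.9·0.49 + 23.3·22.9·0.46] = 1260.1 + 951.285 = 2211.39.
With uncorrelated errors the cross-covariances are all true-score covariance, so they carry over unchanged; only the diagonal terms shrink to ρᵢσᵢ².
True-score variance = [13.6²·0.63 + 2.8²·0.87 + 23.3²·0.66 + 22.9²·0.69] + 951.285 = 843.496 + 951.285 = 1794.78.
Reliability = 1794.78 / 2211.39 = 0.812.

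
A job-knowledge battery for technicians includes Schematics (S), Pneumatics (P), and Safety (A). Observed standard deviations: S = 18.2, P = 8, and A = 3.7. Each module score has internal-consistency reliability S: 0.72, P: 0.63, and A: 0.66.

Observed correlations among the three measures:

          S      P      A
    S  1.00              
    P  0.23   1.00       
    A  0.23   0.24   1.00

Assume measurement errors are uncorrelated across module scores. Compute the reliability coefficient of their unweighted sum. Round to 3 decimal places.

Var(S+P+A) = 18.2² + 8² + 3.7² + 2·[18.2·8·0.23 + 18.2·3.7·0.23 + 8·3.7·0.24] = 408.93 + 112.16 = 521.09.
Under uncorrelated errors the observed covariances equal the true-score covariances, so only the own-variance terms attenuate.
True-score variance = [18.2²·0.72 + 8²·0.63 + 3.7²·0.66] + 112.16 = 287.848 + 112.16 = 400.009.
Reliability = 400.009 / 521.09 = 0.768.

0.768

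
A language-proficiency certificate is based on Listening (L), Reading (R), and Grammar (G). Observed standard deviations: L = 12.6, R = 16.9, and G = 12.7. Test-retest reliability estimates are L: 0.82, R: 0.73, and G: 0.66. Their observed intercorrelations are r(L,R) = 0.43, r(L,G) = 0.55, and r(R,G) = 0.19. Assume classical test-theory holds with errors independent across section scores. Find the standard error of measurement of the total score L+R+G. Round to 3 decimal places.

Var(total) = 605.66 + 440.71 = 1046.37.
True-score variance = 445.13 + 440.71 = 885.84, so reliability = 0.8466.
Error variance = 1046.37 − 885.84 = 160.53; SEM = √160.53 = 12.670.

12.670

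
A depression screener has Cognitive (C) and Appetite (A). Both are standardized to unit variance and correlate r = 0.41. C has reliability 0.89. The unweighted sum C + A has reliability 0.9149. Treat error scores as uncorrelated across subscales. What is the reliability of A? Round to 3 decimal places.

0.870

Var(C+A) = 2 + 2·0.41 = 2.820.
True-score variance = ρ_C + ρ_A + 2·0.41, so 0.9149 = (0.89 + ρ_A + 0.82) / 2.820.
ρ_A = 0.9149·2.820 − 0.89 − 0.82 = 0.870.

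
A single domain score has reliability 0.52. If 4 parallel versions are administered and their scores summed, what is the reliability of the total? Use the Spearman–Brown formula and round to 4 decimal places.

ρ_k = kρ / (1 + (k−1)ρ) = 4·0.52 / (1 + 3·0.52) = 2.080 / 2.560 = 0.8125.

0.8125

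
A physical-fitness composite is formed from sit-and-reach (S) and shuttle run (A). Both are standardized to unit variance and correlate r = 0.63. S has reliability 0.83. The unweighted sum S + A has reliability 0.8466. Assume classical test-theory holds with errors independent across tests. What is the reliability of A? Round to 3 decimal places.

0.670

Var(S+A) = 2 + 2·0.63 = 3.260.
True-score variance = ρ_S + ρ_A + 2·0.63, so 0.8466 = (0.83 + ρ_A + 1.26) / 3.260.
ρ_A = 0.8466·3.260 − 0.83 − 1.26 = 0.670.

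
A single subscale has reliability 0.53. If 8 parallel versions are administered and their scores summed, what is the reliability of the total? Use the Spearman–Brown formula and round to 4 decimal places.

0.9002

ρ_k = kρ / (1 + (k−1)ρ) = 8·0.53 / (1 + 7·0.53) = 4.240 / 4.710 = 0.9002.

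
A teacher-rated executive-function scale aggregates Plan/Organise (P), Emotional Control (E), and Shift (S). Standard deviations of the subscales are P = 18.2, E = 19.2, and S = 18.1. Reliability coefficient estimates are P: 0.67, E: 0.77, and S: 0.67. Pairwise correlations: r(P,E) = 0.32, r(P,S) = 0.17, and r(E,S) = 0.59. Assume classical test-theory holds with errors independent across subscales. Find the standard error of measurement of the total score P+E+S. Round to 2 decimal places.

Var(total) = 1027.49 + 745.718 = 1773.21.
True-score variance = 725.282 + 745.718 = 1471, so reliability = 0.8296.
Error variance = 1773.21 − 1471 = 302.208; SEM = √302.208 = 17.38.

17.38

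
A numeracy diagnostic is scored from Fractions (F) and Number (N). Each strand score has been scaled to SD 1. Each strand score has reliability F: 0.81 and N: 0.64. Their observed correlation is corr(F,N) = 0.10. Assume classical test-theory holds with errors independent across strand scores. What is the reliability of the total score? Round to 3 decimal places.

0.750

Var(F+N) = 2 + 2·[0.10] = 2 + 0.2 = 2.2.
With uncorrelated errors the cross-covariances are all true-score covariance, so they carry over unchanged; only the diagonal terms shrink to ρᵢσᵢ².
True-score variance = [0.81 + 0.64] + 0.2 = 1.45 + 0.2 = 1.65.
Reliability = 1.65 / 2.2 = 0.750.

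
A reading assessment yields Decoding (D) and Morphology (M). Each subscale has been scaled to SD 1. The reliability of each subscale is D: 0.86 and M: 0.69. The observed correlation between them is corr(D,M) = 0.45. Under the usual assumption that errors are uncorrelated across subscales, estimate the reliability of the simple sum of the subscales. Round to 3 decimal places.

0.845

Var(D+M) = 2 + 2·[0.45] = 2 + 0.9 = 2.9.
Under uncorrelated errors the observed covariances equal the true-score covariances, so only the own-variance terms attenuate.
True-score variance = [0.86 + 0.69] + 0.9 = 1.55 + 0.9 = 2.45.
Reliability = 2.45 / 2.9 = 0.845.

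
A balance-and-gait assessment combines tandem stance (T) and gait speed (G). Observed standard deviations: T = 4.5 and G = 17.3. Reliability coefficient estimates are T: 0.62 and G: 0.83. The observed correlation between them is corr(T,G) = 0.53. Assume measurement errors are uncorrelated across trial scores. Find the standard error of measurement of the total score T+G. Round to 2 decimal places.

Var(total) = 319.54 + 82.521 = 402.061.
True-score variance = 260.966 + 82.521 = 343.487, so reliability = 0.8543.
Error variance = 402.061 − 343.487 = 58.5743; SEM = √58.5743 = 7.65.

7.65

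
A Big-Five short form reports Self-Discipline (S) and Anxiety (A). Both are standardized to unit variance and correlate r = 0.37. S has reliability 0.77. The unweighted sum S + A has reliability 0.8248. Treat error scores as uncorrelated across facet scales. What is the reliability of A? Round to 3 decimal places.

Var(S+A) = 2 + 2·0.37 = 2.740.
True-score variance = ρ_S + ρ_A + 2·0.37, so 0.8248 = (0.77 + ρ_A + 0.74) / 2.740.
ρ_A = 0.8248·2.740 − 0.77 − 0.74 = 0.750.

0.750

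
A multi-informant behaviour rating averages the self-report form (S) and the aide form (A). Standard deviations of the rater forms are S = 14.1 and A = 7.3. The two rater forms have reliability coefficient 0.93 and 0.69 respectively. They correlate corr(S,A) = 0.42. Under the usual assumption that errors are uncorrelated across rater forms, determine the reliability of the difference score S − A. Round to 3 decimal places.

Var(S−A) = 14.1² + 7.3² − 2·14.1·7.3·0.42 = 252.1 − 86.4612 = 165.639.
Under uncorrelated errors the observed covariances equal the true-score covariances, so only the own-variance terms attenuate.
True-score variance = [14.1²·0.93 + 7.3²·0.69] − 86.4612 = 221.663 − 86.4612 = 135.202.
Reliability = 135.202 / 165.639 = 0.816.

0.816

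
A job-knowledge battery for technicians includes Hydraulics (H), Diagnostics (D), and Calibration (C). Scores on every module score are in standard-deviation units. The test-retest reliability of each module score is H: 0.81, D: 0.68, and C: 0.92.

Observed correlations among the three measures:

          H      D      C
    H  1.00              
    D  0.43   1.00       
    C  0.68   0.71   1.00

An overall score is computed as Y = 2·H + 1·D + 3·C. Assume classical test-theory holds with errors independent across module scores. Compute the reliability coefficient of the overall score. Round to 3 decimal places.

0.936

Var(Y) = 2² + 1 + 3² + 2·[2·0.43 + 6·0.68 + 3·0.71] = 14 + 14.14 = 28.14.
With uncorrelated errors the cross-covariances are all true-score covariance, so they carry over unchanged; only the diagonal terms shrink to ρᵢσᵢ².
True-score variance = [2²·0.81 + 0.68 + 3²·0.92] + 14.14 = 12.2 + 14.14 = 26.34.
Reliability = 26.34 / 28.14 = 0.936.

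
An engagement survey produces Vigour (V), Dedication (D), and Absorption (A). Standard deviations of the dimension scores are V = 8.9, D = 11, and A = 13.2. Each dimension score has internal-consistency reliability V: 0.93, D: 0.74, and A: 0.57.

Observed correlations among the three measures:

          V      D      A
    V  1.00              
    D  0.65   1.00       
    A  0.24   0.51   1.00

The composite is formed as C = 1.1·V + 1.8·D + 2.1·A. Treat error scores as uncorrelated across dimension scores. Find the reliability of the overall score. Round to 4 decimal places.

Var(C) = 1.1²·8.9² + 1.8²·11² + 2.1²·13.2² + 2·[1.98·8.9·11·0.65 + 2.31·8.9·13.2·0.24 + 3.78·11·13.2·0.51] = 1256.28 + 942.09 = 2198.37.
Because errors are independent across components, Cov(Tᵢ,Tⱼ) = Cov(Xᵢ,Xⱼ); the off-diagonal part of the true-score variance is the same as above.
True-score variance = [1.1²·8.9²·0.93 + 1.8²·11²·0.74 + 2.1²·13.2²·0.57] + 942.09 = 817.232 + 942.09 = 1759.32.
Reliability = 1759.32 / 2198.37 = 0.8003.

0.8003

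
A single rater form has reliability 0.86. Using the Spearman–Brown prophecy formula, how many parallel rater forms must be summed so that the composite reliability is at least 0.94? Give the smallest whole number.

k ≥ ρ*(1−ρ₁)/(ρ₁(1−ρ*)) = 0.94·0.14 / (0.86·0.06) = 2.550.
Smallest integer k = 3.

3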